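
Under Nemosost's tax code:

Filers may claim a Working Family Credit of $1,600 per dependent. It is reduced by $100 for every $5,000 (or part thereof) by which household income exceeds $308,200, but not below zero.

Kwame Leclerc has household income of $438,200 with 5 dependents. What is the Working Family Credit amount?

Working Family Credit: base = 5 × $1,600 = $8,000. income exceeds $308,200 by $130,000, which is 26 full-or-partial $5,000 increments; reduction = 26 × $100 = $2,600, leaving $5,400.

$5,400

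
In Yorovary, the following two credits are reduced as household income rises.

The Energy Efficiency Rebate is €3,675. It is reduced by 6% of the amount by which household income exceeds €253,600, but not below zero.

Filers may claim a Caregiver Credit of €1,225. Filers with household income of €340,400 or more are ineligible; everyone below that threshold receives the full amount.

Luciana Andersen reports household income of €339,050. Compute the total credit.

Energy Efficiency Rebate: 6% of the €85,450 excess over €253,600 is €5,127 ≥ base, so the credit is €0.
Caregiver Credit: €339,050 is below the €340,400 cutoff, so the full €1,225 applies.
Total: €0 + €1,225 = €1,225.

€1,225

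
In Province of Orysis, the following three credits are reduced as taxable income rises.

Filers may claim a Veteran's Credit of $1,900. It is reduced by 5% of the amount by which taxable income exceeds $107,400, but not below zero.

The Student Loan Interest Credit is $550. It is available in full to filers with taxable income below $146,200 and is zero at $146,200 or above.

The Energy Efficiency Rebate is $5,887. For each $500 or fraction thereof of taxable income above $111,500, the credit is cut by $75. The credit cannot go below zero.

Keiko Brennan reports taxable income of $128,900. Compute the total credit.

Veteran's Credit: 5% of the $21,500 excess over $107,400 is $1,075; credit = $1,900 − $1,075 = $825.
Student Loan Interest Credit: $128,900 is below the $146,200 cutoff, so the full $550 applies.
Energy Efficiency Rebate: income exceeds $111,500 by $17,400, which is 35 full-or-partial $500 increments; reduction = 35 × $75 = $2,625, leaving $3,262.
Total: $825 + $550 + $3,262 = $4,637.

$4,637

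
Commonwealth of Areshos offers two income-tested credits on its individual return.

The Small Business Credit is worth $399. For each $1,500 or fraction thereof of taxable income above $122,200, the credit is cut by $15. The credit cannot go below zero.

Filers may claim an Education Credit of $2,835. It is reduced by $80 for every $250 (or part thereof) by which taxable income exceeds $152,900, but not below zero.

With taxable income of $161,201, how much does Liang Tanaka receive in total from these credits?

Small Business Credit: income exceeds $122,200 by $39,001 → 27 increments × $15 = $405 ≥ base, so the credit is $0.
Education Credit: income exceeds $152,900 by $8,301, which is 34 full-or-partial $250 increments; reduction = 34 × $80 = $2,720, leaving $115.
Total: $0 + $115 = $115.

$115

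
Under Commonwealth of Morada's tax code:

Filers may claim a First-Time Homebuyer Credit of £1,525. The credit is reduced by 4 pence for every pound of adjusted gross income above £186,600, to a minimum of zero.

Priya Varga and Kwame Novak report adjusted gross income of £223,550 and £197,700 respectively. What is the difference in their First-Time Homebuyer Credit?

Priya (£223,550): First-Time Homebuyer Credit: 4% of the £36,950 excess over £186,600 is £1,478; credit = £1,525 − £1,478 = £47.
Kwame (£197,700): First-Time Homebuyer Credit: 4% of the £11,100 excess over £186,600 is £444; credit = £1,525 − £444 = £1,081.
Difference: |£47 − £1,081| = £1,034.

£1,034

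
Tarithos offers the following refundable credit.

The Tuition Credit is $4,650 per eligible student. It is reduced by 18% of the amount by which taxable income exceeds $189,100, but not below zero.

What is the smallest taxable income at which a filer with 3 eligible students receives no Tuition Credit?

$266,600

Full credit = 3 × $4,650 = $13,950.
The credit falls by 18% of each dollar above $189,100, so it reaches zero when the excess is $13,950 / 18% = $77,500: income = $189,100 + $77,500 = $266,600.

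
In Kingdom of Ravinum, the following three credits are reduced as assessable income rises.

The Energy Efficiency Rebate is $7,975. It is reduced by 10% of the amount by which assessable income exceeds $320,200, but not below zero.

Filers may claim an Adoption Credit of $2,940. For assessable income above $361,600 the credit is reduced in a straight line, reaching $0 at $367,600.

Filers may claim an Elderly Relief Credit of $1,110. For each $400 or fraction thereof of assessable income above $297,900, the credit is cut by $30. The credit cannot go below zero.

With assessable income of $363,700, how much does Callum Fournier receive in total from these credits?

$5,536

Energy Efficiency Rebate: 10% of the $43,500 excess over $320,200 is $4,350; credit = $7,975 − $4,350 = $3,625.
Adoption Credit: $363,700 is $2,100 into a $6,000 phase-out range, leaving 3,900/6,000 of the credit: $2,940 × 3,900/6,000 = $1,911.
Elderly Relief Credit: income exceeds $297,900 by $65,800 → 165 increments × $30 = $4,950 ≥ base, so the credit is $0.
Total: $3,625 + $1,911 + $0 = $5,536.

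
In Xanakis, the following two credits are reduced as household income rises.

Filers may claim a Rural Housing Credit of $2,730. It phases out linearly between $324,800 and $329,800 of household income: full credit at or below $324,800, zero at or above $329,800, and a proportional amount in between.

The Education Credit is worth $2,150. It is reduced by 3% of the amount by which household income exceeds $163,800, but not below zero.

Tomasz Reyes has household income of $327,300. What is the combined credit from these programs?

$1,365

Rural Housing Credit: $327,300 is $2,500 into a $5,000 phase-out range, leaving 2,500/5,000 of the credit: $2,730 × 2,500/5,000 = $1,365.
Education Credit: 3% of the $163,500 excess over $163,800 is $4,905 ≥ base, so the credit is $0.
Total: $1,365 + $0 = $1,365.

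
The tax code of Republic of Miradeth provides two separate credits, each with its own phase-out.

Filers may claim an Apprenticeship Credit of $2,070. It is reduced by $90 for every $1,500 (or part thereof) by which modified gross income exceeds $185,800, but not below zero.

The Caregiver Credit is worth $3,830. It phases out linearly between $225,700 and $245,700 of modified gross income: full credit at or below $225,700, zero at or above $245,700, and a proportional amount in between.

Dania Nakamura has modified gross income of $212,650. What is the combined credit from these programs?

Apprenticeship Credit: income exceeds $185,800 by $26,850, which is 18 full-or-partial $1,500 increments; reduction = 18 × $90 = $1,620, leaving $450.
Caregiver Credit: $212,650 is at or below the $225,700 threshold, so the full $3,830 applies.
Total: $450 + $3,830 = $4,280.

$4,280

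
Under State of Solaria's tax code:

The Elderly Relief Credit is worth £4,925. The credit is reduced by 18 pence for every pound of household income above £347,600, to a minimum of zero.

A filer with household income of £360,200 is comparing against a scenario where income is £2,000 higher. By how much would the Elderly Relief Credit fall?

£360

At £360,200 — 18% of the £12,600 excess over £347,600 is £2,268; credit = £4,925 − £2,268 = £2,657.
At £362,200 — 18% of the £14,600 excess over £347,600 is £2,628; credit = £4,925 − £2,628 = £2,297.
Lost: £2,657 − £2,297 = £360.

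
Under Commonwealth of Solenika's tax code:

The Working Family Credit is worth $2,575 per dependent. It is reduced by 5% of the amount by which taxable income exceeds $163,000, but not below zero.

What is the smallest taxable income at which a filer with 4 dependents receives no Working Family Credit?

Full credit = 4 × $2,575 = $10,300.
The credit falls by 5% of each dollar above $163,000, so it reaches zero when the excess is $10,300 / 5% = $206,000: income = $163,000 + $206,000 = $369,000.

$369,000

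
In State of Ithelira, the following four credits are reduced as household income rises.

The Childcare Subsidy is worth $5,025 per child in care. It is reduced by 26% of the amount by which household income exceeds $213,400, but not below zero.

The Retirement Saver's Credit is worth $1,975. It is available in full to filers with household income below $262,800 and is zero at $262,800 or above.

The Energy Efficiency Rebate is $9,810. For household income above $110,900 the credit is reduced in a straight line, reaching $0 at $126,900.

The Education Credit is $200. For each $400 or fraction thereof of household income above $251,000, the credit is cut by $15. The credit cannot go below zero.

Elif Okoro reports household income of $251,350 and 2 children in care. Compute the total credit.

Childcare Subsidy: base = 2 × $5,025 = $10,050. 26% of the $37,950 excess over $213,400 is $9,867; credit = $10,050 − $9,867 = $183.
Retirement Saver's Credit: $251,350 is below the $262,800 cutoff, so the full $1,975 applies.
Energy Efficiency Rebate: $251,350 is at or above $126,900, so the credit is $0.
Education Credit: income exceeds $251,000 by $350, which is 1 full-or-partial $400 increment; reduction = 1 × $15 = $15, leaving $185.
Total: $183 + $1,975 + $0 + $185 = $2,343.

$2,343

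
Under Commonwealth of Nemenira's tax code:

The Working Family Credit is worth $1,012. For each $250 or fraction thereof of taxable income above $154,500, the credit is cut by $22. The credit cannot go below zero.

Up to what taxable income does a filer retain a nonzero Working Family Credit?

After 45 increments the reduction is 45 × $22 = $990, leaving $22; one more increment wipes it out. Increment 45 ends at excess 45 × $250 = $11,250, so the highest qualifying income is $154,500 + $11,250 = $165,750.

$165,750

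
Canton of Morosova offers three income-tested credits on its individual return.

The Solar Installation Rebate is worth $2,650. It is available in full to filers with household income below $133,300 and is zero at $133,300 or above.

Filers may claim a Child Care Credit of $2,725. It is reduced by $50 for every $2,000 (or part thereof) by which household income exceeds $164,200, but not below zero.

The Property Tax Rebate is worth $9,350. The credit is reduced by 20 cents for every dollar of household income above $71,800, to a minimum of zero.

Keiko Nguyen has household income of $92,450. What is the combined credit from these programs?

Solar Installation Rebate: $92,450 is below the $133,300 cutoff, so the full $2,650 applies.
Child Care Credit: $92,450 is at or below the $164,200 threshold, so the full $2,725 applies.
Property Tax Rebate: 20% of the $20,650 excess over $71,800 is $4,130; credit = $9,350 − $4,130 = $5,220.
Total: $2,650 + $2,725 + $5,220 = $10,595.

$10,595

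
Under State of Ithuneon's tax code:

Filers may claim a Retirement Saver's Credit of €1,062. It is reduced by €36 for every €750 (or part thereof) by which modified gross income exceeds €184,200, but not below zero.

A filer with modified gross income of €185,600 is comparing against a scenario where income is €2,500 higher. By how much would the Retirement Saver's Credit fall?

At €185,600 — income exceeds €184,200 by €1,400, which is 2 full-or-partial €750 increments; reduction = 2 × €36 = €72, leaving €990.
At €188,100 — income exceeds €184,200 by €3,900, which is 6 full-or-partial €750 increments; reduction = 6 × €36 = €216, leaving €846.
Lost: €990 − €846 = €144.

€144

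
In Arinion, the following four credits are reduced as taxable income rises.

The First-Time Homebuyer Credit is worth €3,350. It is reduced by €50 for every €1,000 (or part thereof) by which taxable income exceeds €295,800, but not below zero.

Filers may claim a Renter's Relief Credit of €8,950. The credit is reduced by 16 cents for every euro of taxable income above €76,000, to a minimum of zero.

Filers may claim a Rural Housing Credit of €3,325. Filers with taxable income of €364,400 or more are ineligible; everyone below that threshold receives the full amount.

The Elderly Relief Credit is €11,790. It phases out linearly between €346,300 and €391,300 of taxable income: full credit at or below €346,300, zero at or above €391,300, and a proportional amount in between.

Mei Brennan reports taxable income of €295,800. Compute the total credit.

First-Time Homebuyer Credit: €295,800 is at or below the €295,800 threshold, so the full €3,350 applies.
Renter's Relief Credit: 16% of the €219,800 excess over €76,000 is €35,168 ≥ base, so the credit is €0.
Rural Housing Credit: €295,800 is below the €364,400 cutoff, so the full €3,325 applies.
Elderly Relief Credit: €295,800 is at or below the €346,300 threshold, so the full €11,790 applies.
Total: €3,350 + €0 + €3,325 + €11,790 = €18,465.

€18,465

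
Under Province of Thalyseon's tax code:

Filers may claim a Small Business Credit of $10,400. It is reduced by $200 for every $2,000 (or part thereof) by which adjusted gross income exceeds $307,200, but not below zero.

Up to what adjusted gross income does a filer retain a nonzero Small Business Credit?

After 51 increments the reduction is 51 × $200 = $10,200, leaving $200; one more increment wipes it out. Increment 51 ends at excess 51 × $2,000 = $102,000, so the highest qualifying income is $307,200 + $102,000 = $409,200.

$409,200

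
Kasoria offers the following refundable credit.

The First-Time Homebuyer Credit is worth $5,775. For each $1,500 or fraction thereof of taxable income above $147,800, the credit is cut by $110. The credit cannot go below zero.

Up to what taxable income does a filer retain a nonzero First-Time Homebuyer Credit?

$225,800

After 52 increments the reduction is 52 × $110 = $5,720, leaving $55; one more increment wipes it out. Increment 52 ends at excess 52 × $1,500 = $78,000, so the highest qualifying income is $147,800 + $78,000 = $225,800.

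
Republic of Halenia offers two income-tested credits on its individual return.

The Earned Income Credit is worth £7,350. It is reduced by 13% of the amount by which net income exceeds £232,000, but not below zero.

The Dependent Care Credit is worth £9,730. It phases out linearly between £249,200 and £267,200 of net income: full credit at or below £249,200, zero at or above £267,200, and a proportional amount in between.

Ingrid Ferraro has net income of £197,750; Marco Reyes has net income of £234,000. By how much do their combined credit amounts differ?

Ingrid (£197,750): Earned Income Credit: £197,750 is at or below the £232,000 threshold, so the full £7,350 applies. Dependent Care Credit: £197,750 is at or below the £249,200 threshold, so the full £9,730 applies. total £7,350 + £9,730 = £17,080
Marco (£234,000): Earned Income Credit: 13% of the £2,000 excess over £232,000 is £260; credit = £7,350 − £260 = £7,090. Dependent Care Credit: £234,000 is at or below the £249,200 threshold, so the full £9,730 applies. total £7,090 + £9,730 = £16,820
Difference: |£17,080 − £16,820| = £260.

£260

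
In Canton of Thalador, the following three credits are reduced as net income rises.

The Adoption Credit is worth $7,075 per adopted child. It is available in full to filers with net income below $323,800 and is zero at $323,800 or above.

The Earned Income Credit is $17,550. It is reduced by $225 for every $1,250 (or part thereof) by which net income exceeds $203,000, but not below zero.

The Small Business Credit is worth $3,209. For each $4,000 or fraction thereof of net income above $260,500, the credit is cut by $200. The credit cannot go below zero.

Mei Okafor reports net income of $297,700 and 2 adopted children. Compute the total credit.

$15,809

Adoption Credit: base = 2 × $7,075 = $14,150. $297,700 is below the $323,800 cutoff, so the full $14,150 applies.
Earned Income Credit: income exceeds $203,000 by $94,700, which is 76 full-or-partial $1,250 increments; reduction = 76 × $225 = $17,100, leaving $450.
Small Business Credit: income exceeds $260,500 by $37,200, which is 10 full-or-partial $4,000 increments; reduction = 10 × $200 = $2,000, leaving $1,209.
Total: $14,150 + $450 + $1,209 = $15,809.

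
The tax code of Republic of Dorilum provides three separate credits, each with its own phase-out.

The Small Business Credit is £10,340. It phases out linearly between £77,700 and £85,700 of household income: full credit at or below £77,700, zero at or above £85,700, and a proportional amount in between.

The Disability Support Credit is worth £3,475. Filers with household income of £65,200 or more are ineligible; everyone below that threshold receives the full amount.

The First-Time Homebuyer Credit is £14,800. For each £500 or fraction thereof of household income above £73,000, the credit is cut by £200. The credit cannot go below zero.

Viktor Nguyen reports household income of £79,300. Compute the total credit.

£20,472

Small Business Credit: £79,300 is £1,600 into a £8,000 phase-out range, leaving 6,400/8,000 of the credit: £10,340 × 6,400/8,000 = £8,272.
Disability Support Credit: £79,300 meets or exceeds the £65,200 cutoff, so the credit is £0.
First-Time Homebuyer Credit: income exceeds £73,000 by £6,300, which is 13 full-or-partial £500 increments; reduction = 13 × £200 = £2,600, leaving £12,200.
Total: £8,272 + £0 + £12,200 = £20,472.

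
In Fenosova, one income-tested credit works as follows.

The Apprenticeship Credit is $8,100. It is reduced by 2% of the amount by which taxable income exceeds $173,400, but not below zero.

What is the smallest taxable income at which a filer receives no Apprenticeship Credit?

The credit falls by 2% of each dollar above $173,400, so it reaches zero when the excess is $8,100 / 2% = $405,000: income = $173,400 + $405,000 = $578,400.

$578,400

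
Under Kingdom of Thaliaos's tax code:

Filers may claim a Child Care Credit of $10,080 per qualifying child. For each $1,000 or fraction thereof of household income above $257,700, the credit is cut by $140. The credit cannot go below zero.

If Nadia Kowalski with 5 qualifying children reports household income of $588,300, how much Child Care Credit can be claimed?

$4,060

Child Care Credit: base = 5 × $10,080 = $50,400. income exceeds $257,700 by $330,600, which is 331 full-or-partial $1,000 increments; reduction = 331 × $140 = $46,340, leaving $4,060.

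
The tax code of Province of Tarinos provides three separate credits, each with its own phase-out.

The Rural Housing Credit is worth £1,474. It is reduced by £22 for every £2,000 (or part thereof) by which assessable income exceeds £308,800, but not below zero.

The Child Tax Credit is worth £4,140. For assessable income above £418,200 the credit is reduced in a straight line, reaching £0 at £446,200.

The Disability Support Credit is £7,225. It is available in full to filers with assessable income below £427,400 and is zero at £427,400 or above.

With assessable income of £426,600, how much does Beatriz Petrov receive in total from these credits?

Rural Housing Credit: income exceeds £308,800 by £117,800, which is 59 full-or-partial £2,000 increments; reduction = 59 × £22 = £1,298, leaving £176.
Child Tax Credit: £426,600 is £8,400 into a £28,000 phase-out range, leaving 19,600/28,000 of the credit: £4,140 × 19,600/28,000 = £2,898.
Disability Support Credit: £426,600 is below the £427,400 cutoff, so the full £7,225 applies.
Total: £176 + £2,898 + £7,225 = £10,299.

£10,299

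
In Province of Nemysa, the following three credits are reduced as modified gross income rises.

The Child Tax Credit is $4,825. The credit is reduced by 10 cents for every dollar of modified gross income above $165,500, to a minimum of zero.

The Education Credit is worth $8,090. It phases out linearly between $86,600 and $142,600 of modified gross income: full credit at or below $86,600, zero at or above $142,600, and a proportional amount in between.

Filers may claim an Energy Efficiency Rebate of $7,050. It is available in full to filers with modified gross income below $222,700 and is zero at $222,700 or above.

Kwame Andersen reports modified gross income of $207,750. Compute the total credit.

$7,650

Child Tax Credit: 10% of the $42,250 excess over $165,500 is $4,225; credit = $4,825 − $4,225 = $600.
Education Credit: $207,750 is at or above $142,600, so the credit is $0.
Energy Efficiency Rebate: $207,750 is below the $222,700 cutoff, so the full $7,050 applies.
Total: $600 + $0 + $7,050 = $7,650.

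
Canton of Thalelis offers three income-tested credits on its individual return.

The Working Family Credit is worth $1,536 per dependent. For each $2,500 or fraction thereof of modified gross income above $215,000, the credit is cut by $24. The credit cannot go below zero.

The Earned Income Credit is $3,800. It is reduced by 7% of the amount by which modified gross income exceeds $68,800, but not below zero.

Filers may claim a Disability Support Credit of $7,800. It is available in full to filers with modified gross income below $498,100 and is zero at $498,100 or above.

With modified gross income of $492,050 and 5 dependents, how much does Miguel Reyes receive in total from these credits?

$12,816

Working Family Credit: base = 5 × $1,536 = $7,680. income exceeds $215,000 by $277,050, which is 111 full-or-partial $2,500 increments; reduction = 111 × $24 = $2,664, leaving $5,016.
Earned Income Credit: 7% of the $423,250 excess over $68,800 is $29,627.50 ≥ base, so the credit is $0.
Disability Support Credit: $492,050 is below the $498,100 cutoff, so the full $7,800 applies.
Total: $5,016 + $0 + $7,800 = $12,816.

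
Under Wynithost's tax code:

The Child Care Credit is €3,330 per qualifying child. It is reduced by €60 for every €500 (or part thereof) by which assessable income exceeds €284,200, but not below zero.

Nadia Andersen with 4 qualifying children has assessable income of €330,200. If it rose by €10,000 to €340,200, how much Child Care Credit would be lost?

At €330,200 — base = 4 × €3,330 = €13,320. income exceeds €284,200 by €46,000, which is 92 full-or-partial €500 increments; reduction = 92 × €60 = €5,520, leaving €7,800.
At €340,200 — base = 4 × €3,330 = €13,320. income exceeds €284,200 by €56,000, which is 112 full-or-partial €500 increments; reduction = 112 × €60 = €6,720, leaving €6,600.
Lost: €7,800 − €6,600 = €1,200.

€1,200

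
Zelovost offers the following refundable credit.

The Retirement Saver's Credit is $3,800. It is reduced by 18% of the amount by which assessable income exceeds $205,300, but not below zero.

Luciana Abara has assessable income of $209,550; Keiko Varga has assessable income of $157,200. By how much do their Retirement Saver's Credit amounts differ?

$765

Luciana ($209,550): Retirement Saver's Credit: 18% of the $4,250 excess over $205,300 is $765; credit = $3,800 − $765 = $3,035.
Keiko ($157,200): Retirement Saver's Credit: $157,200 is at or below the $205,300 threshold, so the full $3,800 applies.
Difference: |$3,035 − $3,800| = $765.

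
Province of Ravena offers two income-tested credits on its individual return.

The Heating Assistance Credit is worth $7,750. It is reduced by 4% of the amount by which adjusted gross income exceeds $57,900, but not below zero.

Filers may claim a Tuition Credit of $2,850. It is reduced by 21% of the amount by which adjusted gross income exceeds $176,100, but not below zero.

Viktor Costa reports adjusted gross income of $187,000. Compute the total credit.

Heating Assistance Credit: 4% of the $129,100 excess over $57,900 is $5,164; credit = $7,750 − $5,164 = $2,586.
Tuition Credit: 21% of the $10,900 excess over $176,100 is $2,289; credit = $2,850 − $2,289 = $561.
Total: $2,586 + $561 = $3,147.

$3,147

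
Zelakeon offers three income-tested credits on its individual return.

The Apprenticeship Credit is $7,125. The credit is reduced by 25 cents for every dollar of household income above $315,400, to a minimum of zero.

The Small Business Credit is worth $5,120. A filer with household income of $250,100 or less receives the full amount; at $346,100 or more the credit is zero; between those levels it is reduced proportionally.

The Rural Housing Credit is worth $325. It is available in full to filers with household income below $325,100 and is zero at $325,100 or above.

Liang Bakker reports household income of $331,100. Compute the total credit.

Apprenticeship Credit: 25% of the $15,700 excess over $315,400 is $3,925; credit = $7,125 − $3,925 = $3,200.
Small Business Credit: $331,100 is $81,000 into a $96,000 phase-out range, leaving 15,000/96,000 of the credit: $5,120 × 15,000/96,000 = $800.
Rural Housing Credit: $331,100 meets or exceeds the $325,100 cutoff, so the credit is $0.
Total: $3,200 + $800 + $0 = $4,000.

$4,000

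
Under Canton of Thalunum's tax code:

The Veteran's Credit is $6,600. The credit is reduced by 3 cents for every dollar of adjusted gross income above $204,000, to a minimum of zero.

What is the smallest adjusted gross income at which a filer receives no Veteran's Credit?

$424,000

The credit falls by 3% of each dollar above $204,000, so it reaches zero when the excess is $6,600 / 3% = $220,000: income = $204,000 + $220,000 = $424,000.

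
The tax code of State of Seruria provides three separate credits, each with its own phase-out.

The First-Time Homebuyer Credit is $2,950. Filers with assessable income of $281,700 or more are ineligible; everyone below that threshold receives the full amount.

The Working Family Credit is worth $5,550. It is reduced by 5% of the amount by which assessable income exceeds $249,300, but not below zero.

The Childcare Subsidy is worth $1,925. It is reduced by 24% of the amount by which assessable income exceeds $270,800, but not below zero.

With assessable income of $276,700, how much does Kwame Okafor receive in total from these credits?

First-Time Homebuyer Credit: $276,700 is below the $281,700 cutoff, so the full $2,950 applies.
Working Family Credit: 5% of the $27,400 excess over $249,300 is $1,370; credit = $5,550 − $1,370 = $4,180.
Childcare Subsidy: 24% of the $5,900 excess over $270,800 is $1,416; credit = $1,925 − $1,416 = $509.
Total: $2,950 + $4,180 + $509 = $7,639.

$7,639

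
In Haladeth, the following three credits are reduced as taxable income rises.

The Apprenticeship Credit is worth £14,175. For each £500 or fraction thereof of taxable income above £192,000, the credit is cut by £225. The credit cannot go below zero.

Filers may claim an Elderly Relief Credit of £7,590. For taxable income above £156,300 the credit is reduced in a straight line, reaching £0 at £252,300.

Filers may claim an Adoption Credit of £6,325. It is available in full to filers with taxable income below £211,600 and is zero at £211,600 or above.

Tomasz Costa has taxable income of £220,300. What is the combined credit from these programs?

£3,880

Apprenticeship Credit: income exceeds £192,000 by £28,300, which is 57 full-or-partial £500 increments; reduction = 57 × £225 = £12,825, leaving £1,350.
Elderly Relief Credit: £220,300 is £64,000 into a £96,000 phase-out range, leaving 32,000/96,000 of the credit: £7,590 × 32,000/96,000 = £2,530.
Adoption Credit: £220,300 meets or exceeds the £211,600 cutoff, so the credit is £0.
Total: £1,350 + £2,530 + £0 = £3,880.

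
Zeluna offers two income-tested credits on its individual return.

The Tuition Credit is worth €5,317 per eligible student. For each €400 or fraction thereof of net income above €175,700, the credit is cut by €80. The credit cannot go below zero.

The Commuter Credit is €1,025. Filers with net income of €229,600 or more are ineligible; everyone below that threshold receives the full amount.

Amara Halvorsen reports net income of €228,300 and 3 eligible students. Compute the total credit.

Tuition Credit: base = 3 × €5,317 = €15,951. income exceeds €175,700 by €52,600, which is 132 full-or-partial €400 increments; reduction = 132 × €80 = €10,560, leaving €5,391.
Commuter Credit: €228,300 is below the €229,600 cutoff, so the full €1,025 applies.
Total: €5,391 + €1,025 = €6,416.

€6,416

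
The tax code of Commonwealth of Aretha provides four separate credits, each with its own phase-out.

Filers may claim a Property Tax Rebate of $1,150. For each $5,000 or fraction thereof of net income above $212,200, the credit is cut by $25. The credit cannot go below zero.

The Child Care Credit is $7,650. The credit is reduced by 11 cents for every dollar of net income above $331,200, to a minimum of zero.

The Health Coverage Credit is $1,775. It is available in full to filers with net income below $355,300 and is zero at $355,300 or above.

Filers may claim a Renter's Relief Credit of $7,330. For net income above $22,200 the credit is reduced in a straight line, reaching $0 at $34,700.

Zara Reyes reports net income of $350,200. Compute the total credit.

Property Tax Rebate: income exceeds $212,200 by $138,000, which is 28 full-or-partial $5,000 increments; reduction = 28 × $25 = $700, leaving $450.
Child Care Credit: 11% of the $19,000 excess over $331,200 is $2,090; credit = $7,650 − $2,090 = $5,560.
Health Coverage Credit: $350,200 is below the $355,300 cutoff, so the full $1,775 applies.
Renter's Relief Credit: $350,200 is at or above $34,700, so the credit is $0.
Total: $450 + $5,560 + $1,775 + $0 = $7,785.

$7,785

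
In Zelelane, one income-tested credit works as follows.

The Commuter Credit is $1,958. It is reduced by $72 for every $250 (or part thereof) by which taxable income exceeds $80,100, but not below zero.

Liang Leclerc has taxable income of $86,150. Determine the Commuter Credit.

$158

Commuter Credit: income exceeds $80,100 by $6,050, which is 25 full-or-partial $250 increments; reduction = 25 × $72 = $1,800, leaving $158.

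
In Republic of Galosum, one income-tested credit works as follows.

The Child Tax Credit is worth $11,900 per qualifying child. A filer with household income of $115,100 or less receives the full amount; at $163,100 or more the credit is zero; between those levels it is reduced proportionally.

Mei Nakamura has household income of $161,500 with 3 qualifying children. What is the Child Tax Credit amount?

Child Tax Credit: base = 3 × $11,900 = $35,700. $161,500 is $46,400 into a $48,000 phase-out range, leaving 1,600/48,000 of the credit: $35,700 × 1,600/48,000 = $1,190.

$1,190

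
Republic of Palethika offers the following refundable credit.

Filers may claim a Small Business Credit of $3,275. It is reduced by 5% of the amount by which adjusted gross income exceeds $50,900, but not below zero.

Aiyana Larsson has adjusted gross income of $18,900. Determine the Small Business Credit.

Small Business Credit: $18,900 is at or below the $50,900 threshold, so the full $3,275 applies.

$3,275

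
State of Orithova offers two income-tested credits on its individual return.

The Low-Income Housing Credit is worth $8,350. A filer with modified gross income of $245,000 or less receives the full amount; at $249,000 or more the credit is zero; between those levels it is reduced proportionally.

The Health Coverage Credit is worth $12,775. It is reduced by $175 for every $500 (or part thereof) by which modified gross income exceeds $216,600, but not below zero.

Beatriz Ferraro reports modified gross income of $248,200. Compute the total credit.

$3,245

Low-Income Housing Credit: $248,200 is $3,200 into a $4,000 phase-out range, leaving 800/4,000 of the credit: $8,350 × 800/4,000 = $1,670.
Health Coverage Credit: income exceeds $216,600 by $31,600, which is 64 full-or-partial $500 increments; reduction = 64 × $175 = $11,200, leaving $1,575.
Total: $1,670 + $1,575 = $3,245.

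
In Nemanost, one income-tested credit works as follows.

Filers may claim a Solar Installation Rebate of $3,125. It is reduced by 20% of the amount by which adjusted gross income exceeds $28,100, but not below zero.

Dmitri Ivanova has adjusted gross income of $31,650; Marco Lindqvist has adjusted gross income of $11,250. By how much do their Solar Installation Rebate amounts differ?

Dmitri ($31,650): Solar Installation Rebate: 20% of the $3,550 excess over $28,100 is $710; credit = $3,125 − $710 = $2,415.
Marco ($11,250): Solar Installation Rebate: $11,250 is at or below the $28,100 threshold, so the full $3,125 applies.
Difference: |$2,415 − $3,125| = $710.

$710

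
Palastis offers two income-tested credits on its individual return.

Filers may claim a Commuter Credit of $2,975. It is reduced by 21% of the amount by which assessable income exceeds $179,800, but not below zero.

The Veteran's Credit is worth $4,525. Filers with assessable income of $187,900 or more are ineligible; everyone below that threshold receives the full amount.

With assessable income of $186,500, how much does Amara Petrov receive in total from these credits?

Commuter Credit: 21% of the $6,700 excess over $179,800 is $1,407; credit = $2,975 − $1,407 = $1,568.
Veteran's Credit: $186,500 is below the $187,900 cutoff, so the full $4,525 applies.
Total: $1,568 + $4,525 = $6,093.

$6,093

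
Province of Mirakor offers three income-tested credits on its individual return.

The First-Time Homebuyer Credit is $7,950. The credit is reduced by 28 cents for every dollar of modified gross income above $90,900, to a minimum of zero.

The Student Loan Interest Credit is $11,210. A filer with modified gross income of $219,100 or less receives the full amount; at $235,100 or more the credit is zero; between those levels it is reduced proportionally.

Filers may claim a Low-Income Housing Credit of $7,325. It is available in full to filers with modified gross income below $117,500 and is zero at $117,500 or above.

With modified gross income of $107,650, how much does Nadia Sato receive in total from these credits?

First-Time Homebuyer Credit: 28% of the $16,750 excess over $90,900 is $4,690; credit = $7,950 − $4,690 = $3,260.
Student Loan Interest Credit: $107,650 is at or below the $219,100 threshold, so the full $11,210 applies.
Low-Income Housing Credit: $107,650 is below the $117,500 cutoff, so the full $7,325 applies.
Total: $3,260 + $11,210 + $7,325 = $21,795.

$21,795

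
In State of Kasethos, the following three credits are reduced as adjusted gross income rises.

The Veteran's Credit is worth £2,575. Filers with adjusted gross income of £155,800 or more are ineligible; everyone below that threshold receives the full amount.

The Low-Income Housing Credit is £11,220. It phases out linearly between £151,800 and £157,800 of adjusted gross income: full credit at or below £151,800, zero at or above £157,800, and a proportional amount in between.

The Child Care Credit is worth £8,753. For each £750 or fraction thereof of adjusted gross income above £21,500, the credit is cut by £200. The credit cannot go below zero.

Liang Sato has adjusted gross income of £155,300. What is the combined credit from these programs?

£7,250

Veteran's Credit: £155,300 is below the £155,800 cutoff, so the full £2,575 applies.
Low-Income Housing Credit: £155,300 is £3,500 into a £6,000 phase-out range, leaving 2,500/6,000 of the credit: £11,220 × 2,500/6,000 = £4,675.
Child Care Credit: income exceeds £21,500 by £133,800 → 179 increments × £200 = £35,800 ≥ base, so the credit is £0.
Total: £2,575 + £4,675 + £0 = £7,250.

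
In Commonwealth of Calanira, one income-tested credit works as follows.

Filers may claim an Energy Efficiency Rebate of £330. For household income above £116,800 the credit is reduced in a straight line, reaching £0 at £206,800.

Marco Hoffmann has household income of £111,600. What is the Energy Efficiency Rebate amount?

£330

Energy Efficiency Rebate: £111,600 is at or below the £116,800 threshold, so the full £330 applies.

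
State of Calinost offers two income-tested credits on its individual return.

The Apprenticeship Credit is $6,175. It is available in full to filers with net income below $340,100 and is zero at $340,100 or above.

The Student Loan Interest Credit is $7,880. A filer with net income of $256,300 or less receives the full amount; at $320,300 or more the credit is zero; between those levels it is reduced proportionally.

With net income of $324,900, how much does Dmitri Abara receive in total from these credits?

Apprenticeship Credit: $324,900 is below the $340,100 cutoff, so the full $6,175 applies.
Student Loan Interest Credit: $324,900 is at or above $320,300, so the credit is $0.
Total: $6,175 + $0 = $6,175.

$6,175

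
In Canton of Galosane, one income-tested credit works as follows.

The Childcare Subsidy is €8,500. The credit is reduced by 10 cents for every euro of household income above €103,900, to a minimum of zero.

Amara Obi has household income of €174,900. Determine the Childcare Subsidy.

€1,400

Childcare Subsidy: 10% of the €71,000 excess over €103,900 is €7,100; credit = €8,500 − €7,100 = €1,400.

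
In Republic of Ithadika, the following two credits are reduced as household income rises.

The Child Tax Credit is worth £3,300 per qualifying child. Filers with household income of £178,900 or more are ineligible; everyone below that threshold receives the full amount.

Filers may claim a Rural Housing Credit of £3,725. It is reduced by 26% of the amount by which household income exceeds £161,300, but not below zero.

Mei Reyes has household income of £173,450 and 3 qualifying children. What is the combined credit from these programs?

£10,466

Child Tax Credit: base = 3 × £3,300 = £9,900. £173,450 is below the £178,900 cutoff, so the full £9,900 applies.
Rural Housing Credit: 26% of the £12,150 excess over £161,300 is £3,159; credit = £3,725 − £3,159 = £566.
Total: £9,900 + £566 = £10,466.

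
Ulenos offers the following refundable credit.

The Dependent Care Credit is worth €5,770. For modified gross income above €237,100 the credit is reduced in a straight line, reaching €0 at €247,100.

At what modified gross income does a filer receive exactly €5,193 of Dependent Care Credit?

€238,100

€5,193 is 5,193/5,770 of the full €5,770, so 577/5,770 of the €10,000 range has been used: income = €237,100 + €10,000 × 577/5,770 = €238,100.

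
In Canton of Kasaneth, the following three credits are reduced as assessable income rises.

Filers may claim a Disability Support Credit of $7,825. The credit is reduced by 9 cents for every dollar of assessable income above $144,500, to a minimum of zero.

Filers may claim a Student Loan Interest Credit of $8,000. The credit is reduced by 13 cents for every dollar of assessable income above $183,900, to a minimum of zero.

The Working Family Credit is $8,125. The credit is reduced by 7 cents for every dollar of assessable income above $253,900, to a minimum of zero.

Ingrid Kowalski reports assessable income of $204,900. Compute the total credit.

$15,784

Disability Support Credit: 9% of the $60,400 excess over $144,500 is $5,436; credit = $7,825 − $5,436 = $2,389.
Student Loan Interest Credit: 13% of the $21,000 excess over $183,900 is $2,730; credit = $8,000 − $2,730 = $5,270.
Working Family Credit: $204,900 is at or below the $253,900 threshold, so the full $8,125 applies.
Total: $2,389 + $5,270 + $8,125 = $15,784.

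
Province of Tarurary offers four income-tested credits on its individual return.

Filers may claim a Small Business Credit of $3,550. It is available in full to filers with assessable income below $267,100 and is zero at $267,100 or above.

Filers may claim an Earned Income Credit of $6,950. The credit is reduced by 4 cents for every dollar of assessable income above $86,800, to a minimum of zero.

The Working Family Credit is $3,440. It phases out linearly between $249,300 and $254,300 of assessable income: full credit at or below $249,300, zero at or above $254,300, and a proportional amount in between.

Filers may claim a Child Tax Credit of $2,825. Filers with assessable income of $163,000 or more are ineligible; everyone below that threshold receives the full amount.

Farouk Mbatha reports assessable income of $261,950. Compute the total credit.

$3,550

Small Business Credit: $261,950 is below the $267,100 cutoff, so the full $3,550 applies.
Earned Income Credit: 4% of the $175,150 excess over $86,800 is $7,006 ≥ base, so the credit is $0.
Working Family Credit: $261,950 is at or above $254,300, so the credit is $0.
Child Tax Credit: $261,950 meets or exceeds the $163,000 cutoff, so the credit is $0.
Total: $3,550 + $0 + $0 + $0 = $3,550.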